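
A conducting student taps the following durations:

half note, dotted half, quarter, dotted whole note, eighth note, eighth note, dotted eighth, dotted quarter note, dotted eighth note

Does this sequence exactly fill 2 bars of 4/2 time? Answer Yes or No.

One bar of 4/2 = 32 sixteenth notes, so 2 bars = 64.
In sixteenth notes: half note = 8; dotted half = 12; quarter = 4; dotted whole note = 24; eighth note = 2; eighth note = 2; dotted eighth = 3; dotted quarter note = 6; dotted eighth note = 3.
Total: 8 + 12 + 4 + 24 + 2 + 2 + 3 + 6 + 3 = 64.
64 equals 64, so the answer is Yes.

Yes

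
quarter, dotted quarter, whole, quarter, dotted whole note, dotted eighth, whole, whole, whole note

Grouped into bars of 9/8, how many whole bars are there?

5

One bar of 9/8 = 18 sixteenth notes.
Express everything in sixteenth notes: quarter = 4; dotted quarter = 6; whole = 16; quarter = 4; dotted whole note = 24; dotted eighth = 3; whole = 16; whole = 16; whole note = 16.
Total: 4 + 6 + 16 + 4 + 24 + 3 + 16 + 16 + 16 = 105.
105 ÷ 18 = 5 complete bars with 15 left over.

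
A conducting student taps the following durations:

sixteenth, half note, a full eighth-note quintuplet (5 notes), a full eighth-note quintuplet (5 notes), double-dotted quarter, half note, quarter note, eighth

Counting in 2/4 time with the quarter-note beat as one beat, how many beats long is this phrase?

One quarter-note beat = 4 sixteenth notes.
Each duration in sixteenth notes: sixteenth = 1; half note = 8; a full eighth-note quintuplet (5 notes) (five quintuplet eighths span one half) = 8; a full eighth-note quintuplet (5 notes) (five quintuplet eighths span one half) = 8; double-dotted quarter = 7; half note = 8; quarter note = 4; eighth = 2.
Altogether 1 + 8 + 8 + 8 + 7 + 8 + 4 + 2 = 46.
46 ÷ 4 = 11.5 beats.

11.5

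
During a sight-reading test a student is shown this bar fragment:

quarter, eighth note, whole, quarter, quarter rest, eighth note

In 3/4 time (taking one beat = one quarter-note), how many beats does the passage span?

8

One quarter-note beat = 2 eighth notes.
Convert each value to eighth notes: quarter = 2; eighth note = 1; whole = 8; quarter = 2; quarter rest = 2; eighth note = 1.
Sum: 2 + 1 + 8 + 2 + 2 + 1 = 16.
16 ÷ 2 = 8 beats.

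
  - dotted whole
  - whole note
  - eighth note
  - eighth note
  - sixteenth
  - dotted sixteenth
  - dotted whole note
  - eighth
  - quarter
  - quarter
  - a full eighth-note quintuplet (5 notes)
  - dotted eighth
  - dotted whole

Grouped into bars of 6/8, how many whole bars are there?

9

One bar of 6/8 = 24 thirty-second notes.
In thirty-second notes: dotted whole = 48; whole note = 32; eighth note = 4; eighth note = 4; sixteenth = 2; dotted sixteenth = 3; dotted whole note = 48; eighth = 4; quarter = 8; quarter = 8; a full eighth-note quintuplet (5 notes) (five quintuplet eighths span one half) = 16; dotted eighth = 6; dotted whole = 48.
Adding: 48 + 32 + 4 + 4 + 2 + 3 + 48 + 4 + 8 + 8 + 16 + 6 + 48 = 231.
231 ÷ 24 = 9 complete bars with 15 left over.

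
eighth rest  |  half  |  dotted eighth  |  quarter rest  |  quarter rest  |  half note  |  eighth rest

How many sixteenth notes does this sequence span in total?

In sixteenth notes: eighth rest = 2; half = 8; dotted eighth = 3; quarter rest = 4; quarter rest = 4; half note = 8; eighth rest = 2.
Altogether 2 + 8 + 3 + 4 + 4 + 8 + 2 = 31 sixteenth notes.

31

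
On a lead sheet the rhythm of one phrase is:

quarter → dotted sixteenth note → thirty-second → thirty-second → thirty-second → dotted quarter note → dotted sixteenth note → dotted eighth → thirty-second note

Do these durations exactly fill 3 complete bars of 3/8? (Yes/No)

Yes

One bar of 3/8 = 12 thirty-second notes, so 3 bars = 36.
Each duration in thirty-second notes: quarter = 8; dotted sixteenth note = 3; thirty-second = 1; thirty-second = 1; thirty-second = 1; dotted quarter note = 12; dotted sixteenth note = 3; dotted eighth = 6; thirty-second note = 1.
Adding: 8 + 3 + 1 + 1 + 1 + 12 + 3 + 6 + 1 = 36.
36 equals 36, so the answer is Yes.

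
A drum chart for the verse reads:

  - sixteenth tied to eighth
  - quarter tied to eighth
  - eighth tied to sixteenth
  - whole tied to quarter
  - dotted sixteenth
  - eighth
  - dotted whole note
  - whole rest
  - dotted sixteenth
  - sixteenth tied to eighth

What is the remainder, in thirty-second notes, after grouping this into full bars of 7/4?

48

One bar of 7/4 = 56 thirty-second notes.
Each duration in thirty-second notes: sixteenth tied to eighth (sixteenth + eighth) = 6; quarter tied to eighth (quarter + eighth) = 12; eighth tied to sixteenth (eighth + sixteenth) = 6; whole tied to quarter (whole + quarter) = 40; dotted sixteenth = 3; eighth = 4; dotted whole note = 48; whole rest = 32; dotted sixteenth = 3; sixteenth tied to eighth (sixteenth + eighth) = 6.
Sum: 6 + 12 + 6 + 40 + 3 + 4 + 48 + 32 + 3 + 6 = 160.
160 ÷ 56 = 2 complete bars with 48 thirty-second notes remaining.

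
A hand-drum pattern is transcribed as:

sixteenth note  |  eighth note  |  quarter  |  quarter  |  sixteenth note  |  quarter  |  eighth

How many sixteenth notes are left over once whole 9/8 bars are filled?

One bar of 9/8 = 18 sixteenth notes.
Express everything in sixteenth notes: sixteenth note = 1; eighth note = 2; quarter = 4; quarter = 4; sixteenth note = 1; quarter = 4; eighth = 2.
Altogether 1 + 2 + 4 + 4 + 1 + 4 + 2 = 18.
18 ÷ 18 = 1 complete bar with 0 sixteenth notes remaining.

0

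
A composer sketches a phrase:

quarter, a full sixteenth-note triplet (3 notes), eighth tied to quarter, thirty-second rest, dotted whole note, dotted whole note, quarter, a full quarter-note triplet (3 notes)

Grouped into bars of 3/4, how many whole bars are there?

6

One bar of 3/4 = 24 thirty-second notes.
Express everything in thirty-second notes: quarter = 8; a full sixteenth-note triplet (3 notes) (three triplet sixteenths span one eighth) = 4; eighth tied to quarter (eighth + quarter) = 12; thirty-second rest = 1; dotted whole note = 48; dotted whole note = 48; quarter = 8; a full quarter-note triplet (3 notes) (three triplet quarters span one half) = 16.
Altogether 8 + 4 + 12 + 1 + 48 + 48 + 8 + 16 = 145.
145 ÷ 24 = 6 complete bars with 1 left over.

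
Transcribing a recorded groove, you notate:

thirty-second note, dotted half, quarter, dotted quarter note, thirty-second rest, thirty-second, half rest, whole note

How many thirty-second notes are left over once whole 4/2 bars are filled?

31

One bar of 4/2 = 64 thirty-second notes.
Working in thirty-second notes: thirty-second note = 1; dotted half = 24; quarter = 8; dotted quarter note = 12; thirty-second rest = 1; thirty-second = 1; half rest = 16; whole note = 32.
Altogether 1 + 24 + 8 + 12 + 1 + 1 + 16 + 32 = 95.
95 ÷ 64 = 1 complete bar with 31 thirty-second notes remaining.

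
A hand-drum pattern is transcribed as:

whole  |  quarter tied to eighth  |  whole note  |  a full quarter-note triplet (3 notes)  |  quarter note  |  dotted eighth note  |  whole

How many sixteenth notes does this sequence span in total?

In sixteenth notes: whole = 16; quarter tied to eighth (quarter + eighth) = 6; whole note = 16; a full quarter-note triplet (3 notes) (three triplet quarters span one half) = 8; quarter note = 4; dotted eighth note = 3; whole = 16.
Adding: 16 + 6 + 16 + 8 + 4 + 3 + 16 = 69 sixteenth notes.

69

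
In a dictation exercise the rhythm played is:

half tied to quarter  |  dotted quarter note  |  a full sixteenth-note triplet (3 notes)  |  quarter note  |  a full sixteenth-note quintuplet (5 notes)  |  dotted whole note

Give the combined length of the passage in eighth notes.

26

In eighth notes: half tied to quarter (half + quarter) = 6; dotted quarter note = 3; a full sixteenth-note triplet (3 notes) (three triplet sixteenths span one eighth) = 1; quarter note = 2; a full sixteenth-note quintuplet (5 notes) (five quintuplet sixteenths span one quarter) = 2; dotted whole note = 12.
Sum: 6 + 3 + 1 + 2 + 2 + 12 = 26 eighth notes.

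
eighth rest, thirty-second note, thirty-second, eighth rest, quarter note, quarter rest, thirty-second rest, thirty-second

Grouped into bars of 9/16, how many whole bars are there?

1

One bar of 9/16 = 18 thirty-second notes.
In thirty-second notes: eighth rest = 4; thirty-second note = 1; thirty-second = 1; eighth rest = 4; quarter note = 8; quarter rest = 8; thirty-second rest = 1; thirty-second = 1.
Adding: 4 + 1 + 1 + 4 + 8 + 8 + 1 + 1 = 28.
28 ÷ 18 = 1 complete bar with 10 left over.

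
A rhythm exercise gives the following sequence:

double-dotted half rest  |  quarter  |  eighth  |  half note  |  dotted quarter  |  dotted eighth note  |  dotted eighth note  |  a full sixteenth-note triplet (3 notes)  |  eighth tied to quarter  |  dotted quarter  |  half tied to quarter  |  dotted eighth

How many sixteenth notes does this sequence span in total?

Working in sixteenth notes: double-dotted half rest = 14; quarter = 4; eighth = 2; half note = 8; dotted quarter = 6; dotted eighth note = 3; dotted eighth note = 3; a full sixteenth-note triplet (3 notes) (three triplet sixteenths span one eighth) = 2; eighth tied to quarter (eighth + quarter) = 6; dotted quarter = 6; half tied to quarter (half + quarter) = 12; dotted eighth = 3.
Adding: 14 + 4 + 2 + 8 + 6 + 3 + 3 + 2 + 6 + 6 + 12 + 3 = 69 sixteenth notes.

69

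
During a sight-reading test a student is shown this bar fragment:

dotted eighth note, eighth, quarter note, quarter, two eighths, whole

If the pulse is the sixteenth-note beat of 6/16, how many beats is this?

One sixteenth-note beat = 2 thirty-second notes.
Convert each value to thirty-second notes: dotted eighth note = 6; eighth = 4; quarter note = 8; quarter = 8; eighth = 4; eighth = 4; whole = 32.
Altogether 6 + 4 + 8 + 8 + 4 + 4 + 32 = 66.
66 ÷ 2 = 33 beats.

33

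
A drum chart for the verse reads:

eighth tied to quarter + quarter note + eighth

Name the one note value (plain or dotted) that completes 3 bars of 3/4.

dotted whole note

3 bars of 3/4 = 18 eighth notes.
Each duration in eighth notes: eighth tied to quarter (eighth + quarter) = 3; quarter note = 2; eighth = 1.
Sum: 3 + 2 + 1 = 6.
Remaining: 18 − 6 = 12 eighth notes, which is a dotted whole note.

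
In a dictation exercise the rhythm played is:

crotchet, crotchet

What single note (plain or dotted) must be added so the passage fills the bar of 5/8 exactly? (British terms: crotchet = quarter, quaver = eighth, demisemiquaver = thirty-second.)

eighth note

The bar of 5/8 = 5 eighth notes.
Each duration in eighth notes: crotchet = 2; crotchet = 2.
Total: 2 + 2 = 4.
Remaining: 5 − 4 = 1 eighth note, which is a eighth note.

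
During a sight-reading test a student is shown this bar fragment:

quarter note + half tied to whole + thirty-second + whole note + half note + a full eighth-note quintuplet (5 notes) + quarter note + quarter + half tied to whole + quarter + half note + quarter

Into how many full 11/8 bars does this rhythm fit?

4

One bar of 11/8 = 44 thirty-second notes.
Convert each value to thirty-second notes: quarter note = 8; half tied to whole (half + whole) = 48; thirty-second = 1; whole note = 32; half note = 16; a full eighth-note quintuplet (5 notes) (five quintuplet eighths span one half) = 16; quarter note = 8; quarter = 8; half tied to whole (half + whole) = 48; quarter = 8; half note = 16; quarter = 8.
Altogether 8 + 48 + 1 + 32 + 16 + 16 + 8 + 8 + 48 + 8 + 16 + 8 = 217.
217 ÷ 44 = 4 complete bars with 41 left over.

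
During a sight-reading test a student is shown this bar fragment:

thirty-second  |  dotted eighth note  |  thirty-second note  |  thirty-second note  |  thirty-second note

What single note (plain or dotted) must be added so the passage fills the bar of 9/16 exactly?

quarter note

The bar of 9/16 = 18 thirty-second notes.
Working in thirty-second notes: thirty-second = 1; dotted eighth note = 6; thirty-second note = 1; thirty-second note = 1; thirty-second note = 1.
Total: 1 + 6 + 1 + 1 + 1 = 10.
Remaining: 18 − 10 = 8 thirty-second notes, which is a quarter note.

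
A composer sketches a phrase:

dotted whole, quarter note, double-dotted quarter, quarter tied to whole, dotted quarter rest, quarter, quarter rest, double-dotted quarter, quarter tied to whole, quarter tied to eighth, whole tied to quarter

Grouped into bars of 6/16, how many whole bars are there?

One bar of 6/16 = 6 sixteenth notes.
Each duration in sixteenth notes: dotted whole = 24; quarter note = 4; double-dotted quarter = 7; quarter tied to whole (quarter + whole) = 20; dotted quarter rest = 6; quarter = 4; quarter rest = 4; double-dotted quarter = 7; quarter tied to whole (quarter + whole) = 20; quarter tied to eighth (quarter + eighth) = 6; whole tied to quarter (whole + quarter) = 20.
Total: 24 + 4 + 7 + 20 + 6 + 4 + 4 + 7 + 20 + 6 + 20 = 122.
122 ÷ 6 = 20 complete bars with 2 left over.

20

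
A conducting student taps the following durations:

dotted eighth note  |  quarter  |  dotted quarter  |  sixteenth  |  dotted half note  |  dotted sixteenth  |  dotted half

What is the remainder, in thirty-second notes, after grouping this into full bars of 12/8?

31

One bar of 12/8 = 48 thirty-second notes.
Each duration in thirty-second notes: dotted eighth note = 6; quarter = 8; dotted quarter = 12; sixteenth = 2; dotted half note = 24; dotted sixteenth = 3; dotted half = 24.
Total: 6 + 8 + 12 + 2 + 24 + 3 + 24 = 79.
79 ÷ 48 = 1 complete bar with 31 thirty-second notes remaining.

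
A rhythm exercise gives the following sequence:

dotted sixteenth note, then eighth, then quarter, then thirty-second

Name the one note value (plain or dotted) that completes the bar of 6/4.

whole note

The bar of 6/4 = 48 thirty-second notes.
Working in thirty-second notes: dotted sixteenth note = 3; eighth = 4; quarter = 8; thirty-second = 1.
Altogether 3 + 4 + 8 + 1 = 16.
Remaining: 48 − 16 = 32 thirty-second notes, which is a whole note.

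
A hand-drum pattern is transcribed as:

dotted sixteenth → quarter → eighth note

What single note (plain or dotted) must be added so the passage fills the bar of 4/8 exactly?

thirty-second note

The bar of 4/8 = 16 thirty-second notes.
Working in thirty-second notes: dotted sixteenth = 3; quarter = 8; eighth note = 4.
Total: 3 + 8 + 4 = 15.
Remaining: 16 − 15 = 1 thirty-second note, which is a thirty-second note.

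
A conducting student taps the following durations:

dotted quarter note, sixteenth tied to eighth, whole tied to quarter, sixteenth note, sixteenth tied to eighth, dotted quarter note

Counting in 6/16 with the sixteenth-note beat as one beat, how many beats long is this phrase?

39

One sixteenth-note beat = 2 thirty-second notes.
Each duration in thirty-second notes: dotted quarter note = 12; sixteenth tied to eighth (sixteenth + eighth) = 6; whole tied to quarter (whole + quarter) = 40; sixteenth note = 2; sixteenth tied to eighth (sixteenth + eighth) = 6; dotted quarter note = 12.
Sum: 12 + 6 + 40 + 2 + 6 + 12 = 78.
78 ÷ 2 = 39 beats.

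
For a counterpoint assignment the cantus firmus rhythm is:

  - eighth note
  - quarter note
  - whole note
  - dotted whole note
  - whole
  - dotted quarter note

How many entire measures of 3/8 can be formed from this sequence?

11

One bar of 3/8 = 3 eighth notes.
Each duration in eighth notes: eighth note = 1; quarter note = 2; whole note = 8; dotted whole note = 12; whole = 8; dotted quarter note = 3.
Total: 1 + 2 + 8 + 12 + 8 + 3 = 34.
34 ÷ 3 = 11 complete bars with 1 left over.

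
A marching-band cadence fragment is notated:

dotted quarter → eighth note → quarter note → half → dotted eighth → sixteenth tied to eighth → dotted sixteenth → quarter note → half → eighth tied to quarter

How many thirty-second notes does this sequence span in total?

91

Convert each value to thirty-second notes: dotted quarter = 12; eighth note = 4; quarter note = 8; half = 16; dotted eighth = 6; sixteenth tied to eighth (sixteenth + eighth) = 6; dotted sixteenth = 3; quarter note = 8; half = 16; eighth tied to quarter (eighth + quarter) = 12.
Altogether 12 + 4 + 8 + 16 + 6 + 6 + 3 + 8 + 16 + 12 = 91 thirty-second notes.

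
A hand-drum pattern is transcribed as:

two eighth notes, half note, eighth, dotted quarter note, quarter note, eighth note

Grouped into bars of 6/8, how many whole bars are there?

One bar of 6/8 = 6 eighth notes.
Express everything in eighth notes: eighth note = 1; eighth note = 1; half note = 4; eighth = 1; dotted quarter note = 3; quarter note = 2; eighth note = 1.
Total: 1 + 1 + 4 + 1 + 3 + 2 + 1 = 13.
13 ÷ 6 = 2 complete bars with 1 left over.

2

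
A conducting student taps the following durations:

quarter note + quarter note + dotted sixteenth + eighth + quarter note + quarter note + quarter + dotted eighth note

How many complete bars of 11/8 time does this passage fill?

One bar of 11/8 = 44 thirty-second notes.
Express everything in thirty-second notes: quarter note = 8; quarter note = 8; dotted sixteenth = 3; eighth = 4; quarter note = 8; quarter note = 8; quarter = 8; dotted eighth note = 6.
Altogether 8 + 8 + 3 + 4 + 8 + 8 + 8 + 6 = 53.
53 ÷ 44 = 1 complete bar with 9 left over.

1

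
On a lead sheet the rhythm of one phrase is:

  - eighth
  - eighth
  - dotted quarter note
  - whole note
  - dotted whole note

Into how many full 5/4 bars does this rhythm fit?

One bar of 5/4 = 10 eighth notes.
In eighth notes: eighth = 1; eighth = 1; dotted quarter note = 3; whole note = 8; dotted whole note = 12.
Total: 1 + 1 + 3 + 8 + 12 = 25.
25 ÷ 10 = 2 complete bars with 5 left over.

2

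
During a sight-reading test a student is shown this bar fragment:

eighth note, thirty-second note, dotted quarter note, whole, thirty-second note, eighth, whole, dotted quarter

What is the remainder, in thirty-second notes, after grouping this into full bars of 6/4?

One bar of 6/4 = 48 thirty-second notes.
Express everything in thirty-second notes: eighth note = 4; thirty-second note = 1; dotted quarter note = 12; whole = 32; thirty-second note = 1; eighth = 4; whole = 32; dotted quarter = 12.
Adding: 4 + 1 + 12 + 32 + 1 + 4 + 32 + 12 = 98.
98 ÷ 48 = 2 complete bars with 2 thirty-second notes remaining.

2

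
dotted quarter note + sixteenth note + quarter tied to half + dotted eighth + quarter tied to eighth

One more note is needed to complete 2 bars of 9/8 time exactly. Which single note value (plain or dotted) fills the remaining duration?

half note

2 bars of 9/8 = 36 sixteenth notes.
In sixteenth notes: dotted quarter note = 6; sixteenth note = 1; quarter tied to half (quarter + half) = 12; dotted eighth = 3; quarter tied to eighth (quarter + eighth) = 6.
Total: 6 + 1 + 12 + 3 + 6 = 28.
Remaining: 36 − 28 = 8 sixteenth notes, which is a half note.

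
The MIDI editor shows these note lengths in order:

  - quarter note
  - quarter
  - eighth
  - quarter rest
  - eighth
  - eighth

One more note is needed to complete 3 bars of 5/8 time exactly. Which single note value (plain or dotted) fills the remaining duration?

dotted half note

3 bars of 5/8 = 15 eighth notes.
Working in eighth notes: quarter note = 2; quarter = 2; eighth = 1; quarter rest = 2; eighth = 1; eighth = 1.
Adding: 2 + 2 + 1 + 2 + 1 + 1 = 9.
Remaining: 15 − 9 = 6 eighth notes, which is a dotted half note.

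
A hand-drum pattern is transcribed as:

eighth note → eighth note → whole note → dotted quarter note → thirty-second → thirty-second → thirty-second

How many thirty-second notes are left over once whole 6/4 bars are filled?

7

One bar of 6/4 = 48 thirty-second notes.
Express everything in thirty-second notes: eighth note = 4; eighth note = 4; whole note = 32; dotted quarter note = 12; thirty-second = 1; thirty-second = 1; thirty-second = 1.
Sum: 4 + 4 + 32 + 12 + 1 + 1 + 1 = 55.
55 ÷ 48 = 1 complete bar with 7 thirty-second notes remaining.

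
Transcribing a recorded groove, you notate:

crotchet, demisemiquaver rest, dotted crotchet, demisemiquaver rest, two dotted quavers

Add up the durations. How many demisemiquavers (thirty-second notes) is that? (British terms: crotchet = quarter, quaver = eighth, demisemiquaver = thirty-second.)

Working in thirty-second notes: crotchet = 8; demisemiquaver rest = 1; dotted crotchet = 12; demisemiquaver rest = 1; dotted quaver = 6; dotted quaver = 6.
Sum: 8 + 1 + 12 + 1 + 6 + 6 = 34 thirty-second notes.

34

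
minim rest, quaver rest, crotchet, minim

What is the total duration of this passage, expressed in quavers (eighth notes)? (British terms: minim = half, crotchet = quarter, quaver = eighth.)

11

Each duration in eighth notes: minim rest = 4; quaver rest = 1; crotchet = 2; minim = 4.
Adding: 4 + 1 + 2 + 4 = 11 eighth notes.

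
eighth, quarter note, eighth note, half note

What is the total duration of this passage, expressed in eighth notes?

8

Convert each value to eighth notes: eighth = 1; quarter note = 2; eighth note = 1; half note = 4.
Total: 1 + 2 + 1 + 4 = 8 eighth notes.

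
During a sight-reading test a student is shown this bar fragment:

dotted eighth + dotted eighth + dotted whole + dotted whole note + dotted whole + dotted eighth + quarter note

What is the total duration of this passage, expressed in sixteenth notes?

Convert each value to sixteenth notes: dotted eighth = 3; dotted eighth = 3; dotted whole = 24; dotted whole note = 24; dotted whole = 24; dotted eighth = 3; quarter note = 4.
Sum: 3 + 3 + 24 + 24 + 24 + 3 + 4 = 85 sixteenth notes.

85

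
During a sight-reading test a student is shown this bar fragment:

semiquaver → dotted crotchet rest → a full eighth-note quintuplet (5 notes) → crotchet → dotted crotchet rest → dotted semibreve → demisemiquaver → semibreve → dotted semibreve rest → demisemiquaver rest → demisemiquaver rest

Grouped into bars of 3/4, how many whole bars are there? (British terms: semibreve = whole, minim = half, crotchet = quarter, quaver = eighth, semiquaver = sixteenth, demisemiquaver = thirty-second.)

7

One bar of 3/4 = 24 thirty-second notes.
Express everything in thirty-second notes: semiquaver = 2; dotted crotchet rest = 12; a full eighth-note quintuplet (5 notes) (five quintuplet eighths span one half) = 16; crotchet = 8; dotted crotchet rest = 12; dotted semibreve = 48; demisemiquaver = 1; semibreve = 32; dotted semibreve rest = 48; demisemiquaver rest = 1; demisemiquaver rest = 1.
Sum: 2 + 12 + 16 + 8 + 12 + 48 + 1 + 32 + 48 + 1 + 1 = 181.
181 ÷ 24 = 7 complete bars with 13 left over.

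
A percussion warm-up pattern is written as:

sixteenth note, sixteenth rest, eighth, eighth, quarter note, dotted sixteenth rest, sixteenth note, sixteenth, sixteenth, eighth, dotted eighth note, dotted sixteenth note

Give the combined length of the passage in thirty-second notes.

42

Convert each value to thirty-second notes: sixteenth note = 2; sixteenth rest = 2; eighth = 4; eighth = 4; quarter note = 8; dotted sixteenth rest = 3; sixteenth note = 2; sixteenth = 2; sixteenth = 2; eighth = 4; dotted eighth note = 6; dotted sixteenth note = 3.
Altogether 2 + 2 + 4 + 4 + 8 + 3 + 2 + 2 + 2 + 4 + 6 + 3 = 42 thirty-second notes.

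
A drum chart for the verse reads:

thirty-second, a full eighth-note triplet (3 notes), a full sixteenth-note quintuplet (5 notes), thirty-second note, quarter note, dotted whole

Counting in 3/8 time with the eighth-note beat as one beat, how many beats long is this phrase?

One eighth-note beat = 4 thirty-second notes.
In thirty-second notes: thirty-second = 1; a full eighth-note triplet (3 notes) (three triplet eighths span one quarter) = 8; a full sixteenth-note quintuplet (5 notes) (five quintuplet sixteenths span one quarter) = 8; thirty-second note = 1; quarter note = 8; dotted whole = 48.
Altogether 1 + 8 + 8 + 1 + 8 + 48 = 74.
74 ÷ 4 = 18.5 beats.

18.5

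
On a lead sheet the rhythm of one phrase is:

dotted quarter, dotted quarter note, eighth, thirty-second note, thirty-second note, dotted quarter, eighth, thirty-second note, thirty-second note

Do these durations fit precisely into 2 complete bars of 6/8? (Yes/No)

One bar of 6/8 = 24 thirty-second notes, so 2 bars = 48.
Each duration in thirty-second notes: dotted quarter = 12; dotted quarter note = 12; eighth = 4; thirty-second note = 1; thirty-second note = 1; dotted quarter = 12; eighth = 4; thirty-second note = 1; thirty-second note = 1.
Total: 12 + 12 + 4 + 1 + 1 + 12 + 4 + 1 + 1 = 48.
48 equals 48, so the answer is Yes.

Yes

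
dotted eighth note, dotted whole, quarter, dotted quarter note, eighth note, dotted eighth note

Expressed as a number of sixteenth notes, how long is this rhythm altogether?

In sixteenth notes: dotted eighth note = 3; dotted whole = 24; quarter = 4; dotted quarter note = 6; eighth note = 2; dotted eighth note = 3.
Total: 3 + 24 + 4 + 6 + 2 + 3 = 42 sixteenth notes.

42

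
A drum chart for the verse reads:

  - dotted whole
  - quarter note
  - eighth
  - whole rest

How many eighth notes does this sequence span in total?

In eighth notes: dotted whole = 12; quarter note = 2; eighth = 1; whole rest = 8.
Sum: 12 + 2 + 1 + 8 = 23 eighth notes.

23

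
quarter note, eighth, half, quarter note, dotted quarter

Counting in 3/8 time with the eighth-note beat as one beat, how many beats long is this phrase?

12

One eighth-note beat = 2 sixteenth notes.
Express everything in sixteenth notes: quarter note = 4; eighth = 2; half = 8; quarter note = 4; dotted quarter = 6.
Adding: 4 + 2 + 8 + 4 + 6 = 24.
24 ÷ 2 = 12 beats.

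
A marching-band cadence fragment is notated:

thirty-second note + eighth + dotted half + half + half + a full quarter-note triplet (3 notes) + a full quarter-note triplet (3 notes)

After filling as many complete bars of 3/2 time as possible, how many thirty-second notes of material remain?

One bar of 3/2 = 48 thirty-second notes.
Convert each value to thirty-second notes: thirty-second note = 1; eighth = 4; dotted half = 24; half = 16; half = 16; a full quarter-note triplet (3 notes) (three triplet quarters span one half) = 16; a full quarter-note triplet (3 notes) (three triplet quarters span one half) = 16.
Adding: 1 + 4 + 24 + 16 + 16 + 16 + 16 = 93.
93 ÷ 48 = 1 complete bar with 45 thirty-second notes remaining.

45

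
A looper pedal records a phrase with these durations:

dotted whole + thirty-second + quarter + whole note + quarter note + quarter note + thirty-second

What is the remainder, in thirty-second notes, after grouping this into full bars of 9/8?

One bar of 9/8 = 36 thirty-second notes.
Each duration in thirty-second notes: dotted whole = 48; thirty-second = 1; quarter = 8; whole note = 32; quarter note = 8; quarter note = 8; thirty-second = 1.
Adding: 48 + 1 + 8 + 32 + 8 + 8 + 1 = 106.
106 ÷ 36 = 2 complete bars with 34 thirty-second notes remaining.

34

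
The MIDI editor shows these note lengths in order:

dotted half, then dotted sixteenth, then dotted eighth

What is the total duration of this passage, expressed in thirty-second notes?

33

Each duration in thirty-second notes: dotted half = 24; dotted sixteenth = 3; dotted eighth = 6.
Adding: 24 + 3 + 6 = 33 thirty-second notes.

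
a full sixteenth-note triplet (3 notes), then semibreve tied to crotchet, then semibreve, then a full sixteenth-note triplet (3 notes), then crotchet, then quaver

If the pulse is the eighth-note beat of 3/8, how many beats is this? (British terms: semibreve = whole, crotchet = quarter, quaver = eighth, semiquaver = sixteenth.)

23

One eighth-note beat = 2 sixteenth notes.
Convert each value to sixteenth notes: a full sixteenth-note triplet (3 notes) (three triplet sixteenths span one eighth) = 2; semibreve tied to crotchet (semibreve + crotchet) = 20; semibreve = 16; a full sixteenth-note triplet (3 notes) (three triplet sixteenths span one eighth) = 2; crotchet = 4; quaver = 2.
Altogether 2 + 20 + 16 + 2 + 4 + 2 = 46.
46 ÷ 2 = 23 beats.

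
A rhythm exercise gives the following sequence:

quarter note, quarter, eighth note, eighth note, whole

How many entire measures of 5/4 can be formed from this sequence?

One bar of 5/4 = 10 eighth notes.
Convert each value to eighth notes: quarter note = 2; quarter = 2; eighth note = 1; eighth note = 1; whole = 8.
Adding: 2 + 2 + 1 + 1 + 8 = 14.
14 ÷ 10 = 1 complete bar with 4 left over.

1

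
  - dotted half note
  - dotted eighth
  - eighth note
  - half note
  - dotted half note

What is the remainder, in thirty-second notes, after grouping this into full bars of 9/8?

2

One bar of 9/8 = 18 sixteenth notes.
In sixteenth notes: dotted half note = 12; dotted eighth = 3; eighth note = 2; half note = 8; dotted half note = 12.
Sum: 12 + 3 + 2 + 8 + 12 = 37.
37 ÷ 18 = 2 complete bars with 1 sixteenth note remaining = 2 thirty-second notes.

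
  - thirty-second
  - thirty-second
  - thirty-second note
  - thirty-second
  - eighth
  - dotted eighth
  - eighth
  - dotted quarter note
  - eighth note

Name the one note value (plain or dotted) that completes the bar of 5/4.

dotted eighth note

The bar of 5/4 = 40 thirty-second notes.
Convert each value to thirty-second notes: thirty-second = 1; thirty-second = 1; thirty-second note = 1; thirty-second = 1; eighth = 4; dotted eighth = 6; eighth = 4; dotted quarter note = 12; eighth note = 4.
Adding: 1 + 1 + 1 + 1 + 4 + 6 + 4 + 12 + 4 = 34.
Remaining: 40 − 34 = 6 thirty-second notes, which is a dotted eighth note.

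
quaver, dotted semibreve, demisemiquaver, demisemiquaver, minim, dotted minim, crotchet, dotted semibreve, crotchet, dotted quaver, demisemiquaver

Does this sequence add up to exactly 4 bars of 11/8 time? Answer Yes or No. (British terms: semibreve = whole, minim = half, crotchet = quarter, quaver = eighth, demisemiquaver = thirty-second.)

One bar of 11/8 = 44 thirty-second notes, so 4 bars = 176.
Each duration in thirty-second notes: quaver = 4; dotted semibreve = 48; demisemiquaver = 1; demisemiquaver = 1; minim = 16; dotted minim = 24; crotchet = 8; dotted semibreve = 48; crotchet = 8; dotted quaver = 6; demisemiquaver = 1.
Adding: 4 + 48 + 1 + 1 + 16 + 24 + 8 + 48 + 8 + 6 + 1 = 165.
165 falls short of 176, so the answer is No.

No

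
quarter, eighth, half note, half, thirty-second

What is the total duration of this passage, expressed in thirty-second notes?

Each duration in thirty-second notes: quarter = 8; eighth = 4; half note = 16; half = 16; thirty-second = 1.
Altogether 8 + 4 + 16 + 16 + 1 = 45 thirty-second notes.

45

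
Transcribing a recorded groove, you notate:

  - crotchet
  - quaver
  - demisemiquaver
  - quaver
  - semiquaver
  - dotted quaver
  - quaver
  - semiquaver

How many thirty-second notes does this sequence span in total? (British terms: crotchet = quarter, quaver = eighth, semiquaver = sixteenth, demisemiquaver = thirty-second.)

Express everything in thirty-second notes: crotchet = 8; quaver = 4; demisemiquaver = 1; quaver = 4; semiquaver = 2; dotted quaver = 6; quaver = 4; semiquaver = 2.
Sum: 8 + 4 + 1 + 4 + 2 + 6 + 4 + 2 = 31 thirty-second notes.

31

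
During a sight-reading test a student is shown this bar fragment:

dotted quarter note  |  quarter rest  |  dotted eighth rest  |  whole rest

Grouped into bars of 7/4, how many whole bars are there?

One bar of 7/4 = 28 sixteenth notes.
Convert each value to sixteenth notes: dotted quarter note = 6; quarter rest = 4; dotted eighth rest = 3; whole rest = 16.
Altogether 6 + 4 + 3 + 16 = 29.
29 ÷ 28 = 1 complete bar with 1 left over.

1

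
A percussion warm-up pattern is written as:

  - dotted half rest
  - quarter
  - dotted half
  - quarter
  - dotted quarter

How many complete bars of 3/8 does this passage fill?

6

One bar of 3/8 = 3 eighth notes.
Express everything in eighth notes: dotted half rest = 6; quarter = 2; dotted half = 6; quarter = 2; dotted quarter = 3.
Adding: 6 + 2 + 6 + 2 + 3 = 19.
19 ÷ 3 = 6 complete bars with 1 left over.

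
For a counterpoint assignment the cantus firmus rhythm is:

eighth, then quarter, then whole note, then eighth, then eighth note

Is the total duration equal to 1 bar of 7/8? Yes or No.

One bar of 7/8 = 7 eighth notes.
Convert each value to eighth notes: eighth = 1; quarter = 2; whole note = 8; eighth = 1; eighth note = 1.
Sum: 1 + 2 + 8 + 1 + 1 = 13.
13 exceeds 7, so the answer is No.

No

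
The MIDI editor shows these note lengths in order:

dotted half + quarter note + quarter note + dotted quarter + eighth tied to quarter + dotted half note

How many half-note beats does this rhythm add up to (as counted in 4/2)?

5.5

One half-note beat = 4 eighth notes.
Working in eighth notes: dotted half = 6; quarter note = 2; quarter note = 2; dotted quarter = 3; eighth tied to quarter (eighth + quarter) = 3; dotted half note = 6.
Altogether 6 + 2 + 2 + 3 + 3 + 6 = 22.
22 ÷ 4 = 5.5 beats.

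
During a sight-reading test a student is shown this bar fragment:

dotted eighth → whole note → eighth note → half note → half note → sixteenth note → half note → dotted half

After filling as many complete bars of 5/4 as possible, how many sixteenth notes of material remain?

One bar of 5/4 = 20 sixteenth notes.
Express everything in sixteenth notes: dotted eighth = 3; whole note = 16; eighth note = 2; half note = 8; half note = 8; sixteenth note = 1; half note = 8; dotted half = 12.
Sum: 3 + 16 + 2 + 8 + 8 + 1 + 8 + 12 = 58.
58 ÷ 20 = 2 complete bars with 18 sixteenth notes remaining.

18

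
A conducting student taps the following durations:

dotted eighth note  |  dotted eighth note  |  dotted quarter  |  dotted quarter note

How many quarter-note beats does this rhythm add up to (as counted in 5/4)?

4.5

One quarter-note beat = 4 sixteenth notes.
Convert each value to sixteenth notes: dotted eighth note = 3; dotted eighth note = 3; dotted quarter = 6; dotted quarter note = 6.
Total: 3 + 3 + 6 + 6 = 18.
18 ÷ 4 = 4.5 beats.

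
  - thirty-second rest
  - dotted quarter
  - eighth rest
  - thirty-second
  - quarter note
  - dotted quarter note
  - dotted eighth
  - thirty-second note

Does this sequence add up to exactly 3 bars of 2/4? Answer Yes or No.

No

One bar of 2/4 = 16 thirty-second notes, so 3 bars = 48.
In thirty-second notes: thirty-second rest = 1; dotted quarter = 12; eighth rest = 4; thirty-second = 1; quarter note = 8; dotted quarter note = 12; dotted eighth = 6; thirty-second note = 1.
Sum: 1 + 12 + 4 + 1 + 8 + 12 + 6 + 1 = 45.
45 falls short of 48, so the answer is No.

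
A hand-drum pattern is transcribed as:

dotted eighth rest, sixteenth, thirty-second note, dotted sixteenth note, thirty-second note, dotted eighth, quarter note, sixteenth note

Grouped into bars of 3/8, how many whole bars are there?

One bar of 3/8 = 12 thirty-second notes.
Convert each value to thirty-second notes: dotted eighth rest = 6; sixteenth = 2; thirty-second note = 1; dotted sixteenth note = 3; thirty-second note = 1; dotted eighth = 6; quarter note = 8; sixteenth note = 2.
Altogether 6 + 2 + 1 + 3 + 1 + 6 + 8 + 2 = 29.
29 ÷ 12 = 2 complete bars with 5 left over.

2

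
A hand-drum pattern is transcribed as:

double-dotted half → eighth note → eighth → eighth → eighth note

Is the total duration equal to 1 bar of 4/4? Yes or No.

No

One bar of 4/4 = 8 eighth notes.
Convert each value to eighth notes: double-dotted half = 7; eighth note = 1; eighth = 1; eighth = 1; eighth note = 1.
Altogether 7 + 1 + 1 + 1 + 1 = 11.
11 exceeds 8, so the answer is No.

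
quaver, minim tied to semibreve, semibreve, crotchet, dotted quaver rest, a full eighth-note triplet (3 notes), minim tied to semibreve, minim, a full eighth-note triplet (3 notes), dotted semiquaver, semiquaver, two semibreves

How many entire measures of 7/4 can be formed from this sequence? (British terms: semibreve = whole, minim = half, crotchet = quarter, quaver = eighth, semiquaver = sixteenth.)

4

One bar of 7/4 = 56 thirty-second notes.
In thirty-second notes: quaver = 4; minim tied to semibreve (minim + semibreve) = 48; semibreve = 32; crotchet = 8; dotted quaver rest = 6; a full eighth-note triplet (3 notes) (three triplet eighths span one quarter) = 8; minim tied to semibreve (minim + semibreve) = 48; minim = 16; a full eighth-note triplet (3 notes) (three triplet eighths span one quarter) = 8; dotted semiquaver = 3; semiquaver = 2; semibreve = 32; semibreve = 32.
Sum: 4 + 48 + 32 + 8 + 6 + 8 + 48 + 16 + 8 + 3 + 2 + 32 + 32 = 247.
247 ÷ 56 = 4 complete bars with 23 left over.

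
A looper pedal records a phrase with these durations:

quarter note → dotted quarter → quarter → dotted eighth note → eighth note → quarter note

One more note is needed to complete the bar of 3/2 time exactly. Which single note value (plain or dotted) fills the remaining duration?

sixteenth note

The bar of 3/2 = 24 sixteenth notes.
In sixteenth notes: quarter note = 4; dotted quarter = 6; quarter = 4; dotted eighth note = 3; eighth note = 2; quarter note = 4.
Total: 4 + 6 + 4 + 3 + 2 + 4 = 23.
Remaining: 24 − 23 = 1 sixteenth note, which is a sixteenth note.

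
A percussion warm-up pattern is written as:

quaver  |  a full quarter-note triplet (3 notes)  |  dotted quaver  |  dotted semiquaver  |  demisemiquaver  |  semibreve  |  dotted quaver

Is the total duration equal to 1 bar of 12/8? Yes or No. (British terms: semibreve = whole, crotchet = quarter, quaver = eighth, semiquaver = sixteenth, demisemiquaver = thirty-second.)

One bar of 12/8 = 48 thirty-second notes.
Working in thirty-second notes: quaver = 4; a full quarter-note triplet (3 notes) (three triplet quarters span one half) = 16; dotted quaver = 6; dotted semiquaver = 3; demisemiquaver = 1; semibreve = 32; dotted quaver = 6.
Sum: 4 + 16 + 6 + 3 + 1 + 32 + 6 = 68.
68 exceeds 48, so the answer is No.

No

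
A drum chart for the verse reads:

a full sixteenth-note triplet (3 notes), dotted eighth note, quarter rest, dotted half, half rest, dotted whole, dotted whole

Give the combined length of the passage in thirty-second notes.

Express everything in thirty-second notes: a full sixteenth-note triplet (3 notes) (three triplet sixteenths span one eighth) = 4; dotted eighth note = 6; quarter rest = 8; dotted half = 24; half rest = 16; dotted whole = 48; dotted whole = 48.
Total: 4 + 6 + 8 + 24 + 16 + 48 + 48 = 154 thirty-second notes.

154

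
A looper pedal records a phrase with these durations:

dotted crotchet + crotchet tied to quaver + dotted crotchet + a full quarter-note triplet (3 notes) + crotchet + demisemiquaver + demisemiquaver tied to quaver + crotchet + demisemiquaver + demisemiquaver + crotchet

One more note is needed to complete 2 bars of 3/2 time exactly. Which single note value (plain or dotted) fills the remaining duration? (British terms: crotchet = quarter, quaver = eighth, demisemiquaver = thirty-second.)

2 bars of 3/2 = 96 thirty-second notes.
In thirty-second notes: dotted crotchet = 12; crotchet tied to quaver (crotchet + quaver) = 12; dotted crotchet = 12; a full quarter-note triplet (3 notes) (three triplet quarters span one half) = 16; crotchet = 8; demisemiquaver = 1; demisemiquaver tied to quaver (demisemiquaver + quaver) = 5; crotchet = 8; demisemiquaver = 1; demisemiquaver = 1; crotchet = 8.
Altogether 12 + 12 + 12 + 16 + 8 + 1 + 5 + 8 + 1 + 1 + 8 = 84.
Remaining: 96 − 84 = 12 thirty-second notes, which is a dotted quarter note.

dotted quarter note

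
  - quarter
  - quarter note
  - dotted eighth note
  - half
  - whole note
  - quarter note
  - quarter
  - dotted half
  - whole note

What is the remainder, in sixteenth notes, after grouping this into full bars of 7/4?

15

One bar of 7/4 = 28 sixteenth notes.
Convert each value to sixteenth notes: quarter = 4; quarter note = 4; dotted eighth note = 3; half = 8; whole note = 16; quarter note = 4; quarter = 4; dotted half = 12; whole note = 16.
Altogether 4 + 4 + 3 + 8 + 16 + 4 + 4 + 12 + 16 = 71.
71 ÷ 28 = 2 complete bars with 15 sixteenth notes remaining.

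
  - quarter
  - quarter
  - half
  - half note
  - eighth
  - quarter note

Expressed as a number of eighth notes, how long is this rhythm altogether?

In eighth notes: quarter = 2; quarter = 2; half = 4; half note = 4; eighth = 1; quarter note = 2.
Adding: 2 + 2 + 4 + 4 + 1 + 2 = 15 eighth notes.

15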